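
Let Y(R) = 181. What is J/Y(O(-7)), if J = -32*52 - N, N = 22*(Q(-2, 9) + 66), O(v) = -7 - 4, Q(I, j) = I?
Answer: -3072/181 ≈ -16.972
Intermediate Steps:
O(v) = -11
N = 1408 (N = 22*(-2 + 66) = 22*64 = 1408)
J = -3072 (J = -32*52 - 1*1408 = -1664 - 1408 = -3072)
J/Y(O(-7)) = -3072/181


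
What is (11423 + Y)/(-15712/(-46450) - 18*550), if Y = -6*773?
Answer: -157581625/229919644 ≈ -0.68538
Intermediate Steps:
Y = -4638
(11423 + Y)/(-15712/(-46450) - 18*550) = (11423 - 4638)/(-15712/(-46450) - 18*550) = 6785/(-15712*(-1/46450) - 9900) = 6785/(7856/23225 - 9900) = 6785/(-229919644/23225) = 6785*(-23225/229919644) = -157581625/229919644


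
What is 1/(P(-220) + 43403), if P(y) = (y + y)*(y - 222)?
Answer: 1/237883 ≈ 4.2037e-6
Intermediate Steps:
P(y) = 2*y*(-222 + y) (P(y) = (2*y)*(-222 + y) = 2*y*(-222 + y))
1/(P(-220) + 43403) = 1/(2*(-220)*(-222 - 220) + 43403) = 1/(2*(-220)*(-442) + 43403) = 1/(194480 + 43403) = 1/237883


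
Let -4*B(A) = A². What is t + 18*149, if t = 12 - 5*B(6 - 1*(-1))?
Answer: 11021/4 ≈ 2755.3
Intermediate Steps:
B(A) = -A²/4
t = 293/4 (t = 12 - (-5)*(6 - 1*(-1))²/4 = 12 - (-5)*(6 + 1)²/4 = 12 - (-5)*7²/4 = 12 - (-5)*49/4 = 12 - 5*(-49/4) = 12 + 245/4 = 293/4 ≈ 73.250)
t + 18*149 = 293/4 + 18*149 = 293/4 + 2682 = 11021/4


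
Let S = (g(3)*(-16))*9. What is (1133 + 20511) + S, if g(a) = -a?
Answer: 22076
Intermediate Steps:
S = 432 (S = (-1*3*(-16))*9 = -3*(-16)*9 = 48*9 = 432)
(1133 + 20511) + S = (1133 + 20511) + 432 = 21644 + 432 = 22076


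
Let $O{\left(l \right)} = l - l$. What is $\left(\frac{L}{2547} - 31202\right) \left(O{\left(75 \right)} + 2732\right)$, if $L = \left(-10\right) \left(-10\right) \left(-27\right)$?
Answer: $- \frac{24124833112}{283} \approx -8.5247 \cdot 10^{7}$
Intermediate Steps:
$O{\left(l \right)} = 0$
$L = -2700$ ($L = 100 \left(-27\right) = -2700$)
$\left(\frac{L}{2547} - 31202\right) \left(O{\left(75 \right)} + 2732\right) = \left(- \frac{2700}{2547} - 31202\right) \left(0 + 2732\right) = \left(\left(-2700\right) \frac{1}{2547} - 31202\right) 2732 = \left(- \frac{300}{283} - 31202\right) 2732 = \left(- \frac{8830466}{283}\right) 2732 = - \frac{24124833112}{283}$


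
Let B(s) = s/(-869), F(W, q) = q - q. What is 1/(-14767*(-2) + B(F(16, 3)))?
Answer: 1/29534 ≈ 3.3859e-5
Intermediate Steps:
F(W, q) = 0
B(s) = -s/869 (B(s) = s*(-1/869) = -s/869)
1/(-14767*(-2) + B(F(16, 3))) = 1/(-14767*(-2) - 1/869*0) = 1/(29534 + 0) = 1/29534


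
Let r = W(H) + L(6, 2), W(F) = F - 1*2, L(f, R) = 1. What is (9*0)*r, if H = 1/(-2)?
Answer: 0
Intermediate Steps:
H = -½ (H = 1*(-½) = -½ ≈ -0.50000)
W(F) = -2 + F (W(F) = F - 2 = -2 + F)
r = -3/2 (r = (-2 - ½) + 1 = -5/2 + 1 = -3/2 ≈ -1.5000)
(9*0)*r = (9*0)*(-3/2) = 0*(-3/2) = 0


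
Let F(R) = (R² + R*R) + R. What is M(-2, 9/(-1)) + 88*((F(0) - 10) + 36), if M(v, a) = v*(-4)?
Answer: 2296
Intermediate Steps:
M(v, a) = -4*v
F(R) = R + 2*R² (F(R) = (R² + R²) + R = 2*R² + R = R + 2*R²)
M(-2, 9/(-1)) + 88*((F(0) - 10) + 36) = -4*(-2) + 88*((0*(1 + 2*0) - 10) + 36) = 8 + 88*((0*(1 + 0) - 10) + 36) = 8 + 88*((0*1 - 10) + 36) = 8 + 88*((0 - 10) + 36) = 8 + 88*(-10 + 36) = 8 + 88*26 = 8 + 2288 = 2296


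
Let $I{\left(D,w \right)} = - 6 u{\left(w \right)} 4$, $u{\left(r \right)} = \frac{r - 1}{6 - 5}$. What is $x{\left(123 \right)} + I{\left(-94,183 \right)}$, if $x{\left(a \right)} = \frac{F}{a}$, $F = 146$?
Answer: $- \frac{537118}{123} \approx -4366.8$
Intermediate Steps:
$x{\left(a \right)} = \frac{146}{a}$
$u{\left(r \right)} = -1 + r$ ($u{\left(r \right)} = \frac{-1 + r}{1} = \left(-1 + r\right) 1 = -1 + r$)
$I{\left(D,w \right)} = 24 - 24 w$ ($I{\left(D,w \right)} = - 6 \left(-1 + w\right) 4 = \left(6 - 6 w\right) 4 = 24 - 24 w$)
$x{\left(123 \right)} + I{\left(-94,183 \right)} = \frac{146}{123} + \left(24 - 4392\right) = 146 \cdot \frac{1}{123} + \left(24 - 4392\right) = \frac{146}{123} - 4368 = - \frac{537118}{123}$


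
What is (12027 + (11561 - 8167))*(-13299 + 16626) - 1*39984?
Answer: 51265683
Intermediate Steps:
(12027 + (11561 - 8167))*(-13299 + 16626) - 1*39984 = (12027 + 3394)*3327 - 39984 = 15421*3327 - 39984 = 51305667 - 39984 = 51265683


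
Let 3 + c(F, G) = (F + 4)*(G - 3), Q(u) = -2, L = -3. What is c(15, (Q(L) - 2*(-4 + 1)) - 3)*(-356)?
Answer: 14596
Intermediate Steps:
c(F, G) = -3 + (-3 + G)*(4 + F) (c(F, G) = -3 + (F + 4)*(G - 3) = -3 + (4 + F)*(-3 + G) = -3 + (-3 + G)*(4 + F))
c(15, (Q(L) - 2*(-4 + 1)) - 3)*(-356) = (-15 - 3*15 + 4*((-2 - 2*(-4 + 1)) - 3) + 15*((-2 - 2*(-4 + 1)) - 3))*(-356) = (-15 - 45 + 4*((-2 - 2*(-3)) - 3) + 15*((-2 - 2*(-3)) - 3))*(-356) = (-15 - 45 + 4*((-2 + 6) - 3) + 15*((-2 + 6) - 3))*(-356) = (-15 - 45 + 4*(4 - 3) + 15*(4 - 3))*(-356) = (-15 - 45 + 4*1 + 15*1)*(-356) = (-15 - 45 + 4 + 15)*(-356) = -41*(-356) = 14596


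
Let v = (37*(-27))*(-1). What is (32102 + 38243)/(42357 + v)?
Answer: 70345/43356 ≈ 1.6225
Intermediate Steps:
v = 999 (v = -999*(-1) = 999)
(32102 + 38243)/(42357 + v) = (32102 + 38243)/(42357 + 999) = 70345/43356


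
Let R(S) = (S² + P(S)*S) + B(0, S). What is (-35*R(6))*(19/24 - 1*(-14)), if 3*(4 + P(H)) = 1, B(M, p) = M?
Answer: -86975/12 ≈ -7247.9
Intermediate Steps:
P(H) = -11/3 (P(H) = -4 + (⅓)*1 = -4 + ⅓ = -11/3)
R(S) = S² - 11*S/3 (R(S) = (S² - 11*S/3) + 0 = S² - 11*S/3)
(-35*R(6))*(19/24 - 1*(-14)) = (-35*6*(-11 + 3*6)/3)*(19/24 - 1*(-14)) = (-35*6*(-11 + 18)/3)*(19*(1/24) + 14) = (-35*6*7/3)*(19/24 + 14) = -35*14*(355/24) = -490*355/24 = -86975/12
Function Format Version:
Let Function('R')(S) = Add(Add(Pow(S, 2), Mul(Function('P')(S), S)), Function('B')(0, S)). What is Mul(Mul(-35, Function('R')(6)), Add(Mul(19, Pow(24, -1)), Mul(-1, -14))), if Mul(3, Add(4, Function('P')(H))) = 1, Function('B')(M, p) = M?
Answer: Rational(-86975, 12) ≈ -7247.9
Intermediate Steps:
Function('P')(H) = Rational(-11, 3) (Function('P')(H) = Add(-4, Mul(Rational(1, 3), 1)) = Add(-4, Rational(1, 3)) = Rational(-11, 3))
Function('R')(S) = Add(Pow(S, 2), Mul(Rational(-11, 3), S)) (Function('R')(S) = Add(Add(Pow(S, 2), Mul(Rational(-11, 3), S)), 0) = Add(Pow(S, 2), Mul(Rational(-11, 3), S)))
Mul(Mul(-35, Function('R')(6)), Add(Mul(19, Pow(24, -1)), Mul(-1, -14))) = Mul(Mul(-35, Mul(Rational(1, 3), 6, Add(-11, Mul(3, 6)))), Add(Mul(19, Pow(24, -1)), Mul(-1, -14))) = Mul(Mul(-35, Mul(Rational(1, 3), 6, Add(-11, 18))), Add(Mul(19, Rational(1, 24)), 14)) = Mul(Mul(-35, Mul(Rational(1, 3), 6, 7)), Add(Rational(19, 24), 14)) = Mul(Mul(-35, 14), Rational(355, 24)) = Mul(-490, Rational(355, 24)) = Rational(-86975, 12)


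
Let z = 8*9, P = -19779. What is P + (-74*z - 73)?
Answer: -25180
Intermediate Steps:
z = 72
P + (-74*z - 73) = -19779 + (-74*72 - 73) = -19779 + (-5328 - 73) = -19779 - 5401 = -25180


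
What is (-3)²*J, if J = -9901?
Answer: -89109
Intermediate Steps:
(-3)²*J = (-3)²*(-9901) = 9*(-9901) = -89109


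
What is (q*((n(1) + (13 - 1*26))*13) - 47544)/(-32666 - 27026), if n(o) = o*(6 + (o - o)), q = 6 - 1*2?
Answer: 11977/14923 ≈ 0.80259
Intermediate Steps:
q = 4 (q = 6 - 2 = 4)
n(o) = 6*o (n(o) = o*(6 + 0) = o*6 = 6*o)
(q*((n(1) + (13 - 1*26))*13) - 47544)/(-32666 - 27026) = (4*((6*1 + (13 - 1*26))*13) - 47544)/(-32666 - 27026) = (4*((6 + (13 - 26))*13) - 47544)/(-59692) = (4*((6 - 13)*13) - 47544)*(-1/59692) = (4*(-7*13) - 47544)*(-1/59692) = (4*(-91) - 47544)*(-1/59692) = (-364 - 47544)*(-1/59692) = -47908*(-1/59692) = 11977/14923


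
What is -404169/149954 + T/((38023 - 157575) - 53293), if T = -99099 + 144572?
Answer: -76677449047/25918799130 ≈ -2.9584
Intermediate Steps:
T = 45473
-404169/149954 + T/((38023 - 157575) - 53293) = -404169/149954 + 45473/((38023 - 157575) - 53293) = -404169*1/149954 + 45473/(-119552 - 53293) = -404169/149954 + 45473/(-172845) = -404169/149954 + 45473*(-1/172845) = -404169/149954 - 45473/172845 = -76677449047/25918799130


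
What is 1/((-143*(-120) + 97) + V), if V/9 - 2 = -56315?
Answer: -1/489560 ≈ -2.0427e-6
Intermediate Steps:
V = -506817 (V = 18 + 9*(-56315) = 18 - 506835 = -506817)
1/((-143*(-120) + 97) + V) = 1/((-143*(-120) + 97) - 506817) = 1/((17160 + 97) - 506817) = 1/(17257 - 506817) = 1/(-489560) = -1/489560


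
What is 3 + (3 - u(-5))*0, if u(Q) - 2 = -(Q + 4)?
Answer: 3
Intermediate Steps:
u(Q) = -2 - Q (u(Q) = 2 - (Q + 4) = 2 - (4 + Q) = 2 + (-4 - Q) = -2 - Q)
3 + (3 - u(-5))*0 = 3 + (3 - (-2 - 1*(-5)))*0 = 3 + (3 - (-2 + 5))*0 = 3 + (3 - 1*3)*0 = 3 + (3 - 3)*0 = 3 + 0*0 = 3 + 0 = 3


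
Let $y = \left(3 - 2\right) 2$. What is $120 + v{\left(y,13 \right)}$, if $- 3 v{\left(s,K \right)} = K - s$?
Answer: $\frac{349}{3} \approx 116.33$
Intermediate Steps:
$y = 2$ ($y = 1 \cdot 2 = 2$)
$v{\left(s,K \right)} = - \frac{K}{3} + \frac{s}{3}$ ($v{\left(s,K \right)} = - \frac{K - s}{3} = - \frac{K}{3} + \frac{s}{3}$)
$120 + v{\left(y,13 \right)} = 120 + \left(\left(- \frac{1}{3}\right) 13 + \frac{1}{3} \cdot 2\right) = 120 + \left(- \frac{13}{3} + \frac{2}{3}\right) = 120 - \frac{11}{3} = \frac{349}{3}$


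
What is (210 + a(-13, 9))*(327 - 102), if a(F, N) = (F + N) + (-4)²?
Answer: 49950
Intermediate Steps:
a(F, N) = 16 + F + N (a(F, N) = (F + N) + 16 = 16 + F + N)
(210 + a(-13, 9))*(327 - 102) = (210 + (16 - 13 + 9))*(327 - 102) = (210 + 12)*225 = 222*225 = 49950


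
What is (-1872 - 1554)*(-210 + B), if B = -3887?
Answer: 14036322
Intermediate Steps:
(-1872 - 1554)*(-210 + B) = (-1872 - 1554)*(-210 - 3887) = -3426*(-4097) = 14036322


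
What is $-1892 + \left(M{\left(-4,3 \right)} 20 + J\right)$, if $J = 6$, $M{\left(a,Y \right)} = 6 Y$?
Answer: $-1526$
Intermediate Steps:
$-1892 + \left(M{\left(-4,3 \right)} 20 + J\right) = -1892 + \left(6 \cdot 3 \cdot 20 + 6\right) = -1892 + \left(18 \cdot 20 + 6\right) = -1892 + \left(360 + 6\right) = -1892 + 366 = -1526$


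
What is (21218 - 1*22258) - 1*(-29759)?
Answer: 28719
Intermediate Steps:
(21218 - 1*22258) - 1*(-29759) = (21218 - 22258) + 29759 = -1040 + 29759 = 28719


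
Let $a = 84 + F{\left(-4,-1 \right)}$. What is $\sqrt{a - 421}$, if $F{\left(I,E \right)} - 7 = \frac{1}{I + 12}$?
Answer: $\frac{i \sqrt{5278}}{4} \approx 18.162 i$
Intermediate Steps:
$F{\left(I,E \right)} = 7 + \frac{1}{12 + I}$ ($F{\left(I,E \right)} = 7 + \frac{1}{I + 12} = 7 + \frac{1}{12 + I}$)
$a = \frac{729}{8}$ ($a = 84 + \frac{85 + 7 \left(-4\right)}{12 - 4} = 84 + \frac{85 - 28}{8} = 84 + \frac{1}{8} \cdot 57 = 84 + \frac{57}{8} = \frac{729}{8} \approx 91.125$)
$\sqrt{a - 421} = \sqrt{\frac{729}{8} - 421} = \sqrt{- \frac{2639}{8}} = \frac{i \sqrt{5278}}{4}$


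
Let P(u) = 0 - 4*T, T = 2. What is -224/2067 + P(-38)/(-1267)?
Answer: -267272/2618889 ≈ -0.10206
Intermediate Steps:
P(u) = -8 (P(u) = 0 - 4*2 = 0 - 8 = -8)
-224/2067 + P(-38)/(-1267) = -224/2067 - 8/(-1267) = -224*1/2067 - 8*(-1/1267) = -224/2067 + 8/1267 = -267272/2618889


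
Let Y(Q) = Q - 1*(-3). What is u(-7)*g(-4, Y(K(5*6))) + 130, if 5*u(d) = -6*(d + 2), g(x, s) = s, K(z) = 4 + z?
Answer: 352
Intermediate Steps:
Y(Q) = 3 + Q (Y(Q) = Q + 3 = 3 + Q)
u(d) = -12/5 - 6*d/5 (u(d) = (-6*(d + 2))/5 = (-6*(2 + d))/5 = (-12 - 6*d)/5 = -12/5 - 6*d/5)
u(-7)*g(-4, Y(K(5*6))) + 130 = (-12/5 - 6/5*(-7))*(3 + (4 + 5*6)) + 130 = (-12/5 + 42/5)*(3 + (4 + 30)) + 130 = 6*(3 + 34) + 130 = 6*37 + 130 = 222 + 130 = 352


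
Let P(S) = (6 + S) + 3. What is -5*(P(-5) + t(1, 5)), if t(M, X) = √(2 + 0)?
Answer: -20 - 5*√2 ≈ -27.071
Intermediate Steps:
P(S) = 9 + S
t(M, X) = √2
-5*(P(-5) + t(1, 5)) = -5*((9 - 5) + √2) = -5*(4 + √2) = -20 - 5*√2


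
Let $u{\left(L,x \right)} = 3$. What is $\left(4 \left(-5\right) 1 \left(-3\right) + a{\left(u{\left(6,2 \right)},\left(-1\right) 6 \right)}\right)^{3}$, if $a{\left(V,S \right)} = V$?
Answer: $250047$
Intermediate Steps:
$\left(4 \left(-5\right) 1 \left(-3\right) + a{\left(u{\left(6,2 \right)},\left(-1\right) 6 \right)}\right)^{3} = \left(4 \left(-5\right) 1 \left(-3\right) + 3\right)^{3} = \left(\left(-20\right) 1 \left(-3\right) + 3\right)^{3} = \left(\left(-20\right) \left(-3\right) + 3\right)^{3} = \left(60 + 3\right)^{3} = 63^{3} = 250047$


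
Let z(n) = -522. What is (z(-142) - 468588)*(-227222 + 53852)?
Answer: 81329600700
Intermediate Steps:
(z(-142) - 468588)*(-227222 + 53852) = (-522 - 468588)*(-227222 + 53852) = -469110*(-173370) = 81329600700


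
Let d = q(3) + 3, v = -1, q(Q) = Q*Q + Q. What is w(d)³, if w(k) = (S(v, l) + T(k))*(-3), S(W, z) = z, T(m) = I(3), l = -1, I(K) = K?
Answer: -216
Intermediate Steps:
q(Q) = Q + Q² (q(Q) = Q² + Q = Q + Q²)
T(m) = 3
d = 15 (d = 3*(1 + 3) + 3 = 3*4 + 3 = 12 + 3 = 15)
w(k) = -6 (w(k) = (-1 + 3)*(-3) = 2*(-3) = -6)
w(d)³ = (-6)³ = -216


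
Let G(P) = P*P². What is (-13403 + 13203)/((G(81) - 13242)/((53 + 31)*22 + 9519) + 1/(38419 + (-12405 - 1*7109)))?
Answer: -7163104500/1632760577 ≈ -4.3871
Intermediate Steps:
G(P) = P³
(-13403 + 13203)/((G(81) - 13242)/((53 + 31)*22 + 9519) + 1/(38419 + (-12405 - 1*7109))) = (-13403 + 13203)/((81³ - 13242)/((53 + 31)*22 + 9519) + 1/(38419 + (-12405 - 1*7109))) = -200/((531441 - 13242)/(84*22 + 9519) + 1/(38419 + (-12405 - 7109))) = -200/(518199/(1848 + 9519) + 1/(38419 - 19514)) = -200/(518199/11367 + 1/18905) = -200/(518199*(1/11367) + 1/18905) = -200/(172733/3789 + 1/18905) = -200/3265521154/71631045 = -200*71631045/3265521154 = -7163104500/1632760577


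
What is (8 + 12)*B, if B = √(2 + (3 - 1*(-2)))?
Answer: 20*√7 ≈ 52.915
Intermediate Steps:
B = √7 (B = √(2 + (3 + 2)) = √(2 + 5) = √7 ≈ 2.6458)
(8 + 12)*B = (8 + 12)*√7 = 20*√7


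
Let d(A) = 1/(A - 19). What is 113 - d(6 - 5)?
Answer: 2035/18 ≈ 113.06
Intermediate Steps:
d(A) = 1/(-19 + A)
113 - d(6 - 5) = 113 - 1/(-19 + (6 - 5)) = 113 - 1/(-19 + 1) = 113 - 1/(-18) = 113 - 1*(-1/18) = 113 + 1/18 = 2035/18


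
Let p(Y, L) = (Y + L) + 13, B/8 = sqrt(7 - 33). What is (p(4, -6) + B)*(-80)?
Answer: -880 - 640*I*sqrt(26) ≈ -880.0 - 3263.4*I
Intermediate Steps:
B = 8*I*sqrt(26) (B = 8*sqrt(7 - 33) = 8*sqrt(-26) = 8*(I*sqrt(26)) = 8*I*sqrt(26) ≈ 40.792*I)
p(Y, L) = 13 + L + Y (p(Y, L) = (L + Y) + 13 = 13 + L + Y)
(p(4, -6) + B)*(-80) = ((13 - 6 + 4) + 8*I*sqrt(26))*(-80) = (11 + 8*I*sqrt(26))*(-80) = -880 - 640*I*sqrt(26)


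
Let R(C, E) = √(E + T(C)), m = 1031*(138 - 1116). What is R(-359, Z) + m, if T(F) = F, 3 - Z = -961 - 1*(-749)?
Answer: -1008318 + 12*I ≈ -1.0083e+6 + 12.0*I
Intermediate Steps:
m = -1008318 (m = 1031*(-978) = -1008318)
Z = 215 (Z = 3 - (-961 - 1*(-749)) = 3 - (-961 + 749) = 3 - 1*(-212) = 3 + 212 = 215)
R(C, E) = √(C + E) (R(C, E) = √(E + C) = √(C + E))
R(-359, Z) + m = √(-359 + 215) - 1008318 = √(-144) - 1008318 = 12*I - 1008318 = -1008318 + 12*I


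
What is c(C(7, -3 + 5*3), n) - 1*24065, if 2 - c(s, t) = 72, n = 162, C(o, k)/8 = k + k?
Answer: -24135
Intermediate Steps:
C(o, k) = 16*k (C(o, k) = 8*(k + k) = 8*(2*k) = 16*k)
c(s, t) = -70 (c(s, t) = 2 - 1*72 = 2 - 72 = -70)
c(C(7, -3 + 5*3), n) - 1*24065 = -70 - 1*24065 = -70 - 24065 = -24135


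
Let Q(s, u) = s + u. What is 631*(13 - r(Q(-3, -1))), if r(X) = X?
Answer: 10727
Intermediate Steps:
631*(13 - r(Q(-3, -1))) = 631*(13 - (-3 - 1)) = 631*(13 - 1*(-4)) = 631*(13 + 4) = 631*17 = 10727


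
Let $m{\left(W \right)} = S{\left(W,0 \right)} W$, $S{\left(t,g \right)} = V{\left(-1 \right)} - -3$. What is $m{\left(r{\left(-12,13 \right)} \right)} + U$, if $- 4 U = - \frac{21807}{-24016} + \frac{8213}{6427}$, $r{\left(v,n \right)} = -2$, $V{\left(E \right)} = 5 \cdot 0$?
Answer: $- \frac{4041816965}{617403328} \approx -6.5465$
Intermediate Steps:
$V{\left(E \right)} = 0$
$U = - \frac{337396997}{617403328}$ ($U = - \frac{- \frac{21807}{-24016} + \frac{8213}{6427}}{4} = - \frac{\left(-21807\right) \left(- \frac{1}{24016}\right) + 8213 \cdot \frac{1}{6427}}{4} = - \frac{\frac{21807}{24016} + \frac{8213}{6427}}{4} = \left(- \frac{1}{4}\right) \frac{337396997}{154350832} = - \frac{337396997}{617403328} \approx -0.54648$)
$S{\left(t,g \right)} = 3$ ($S{\left(t,g \right)} = 0 - -3 = 0 + 3 = 3$)
$m{\left(W \right)} = 3 W$
$m{\left(r{\left(-12,13 \right)} \right)} + U = 3 \left(-2\right) - \frac{337396997}{617403328} = -6 - \frac{337396997}{617403328} = - \frac{4041816965}{617403328}$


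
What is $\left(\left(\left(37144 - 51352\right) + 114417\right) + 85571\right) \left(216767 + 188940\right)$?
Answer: $75372246460$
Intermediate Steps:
$\left(\left(\left(37144 - 51352\right) + 114417\right) + 85571\right) \left(216767 + 188940\right) = \left(\left(-14208 + 114417\right) + 85571\right) 405707 = \left(100209 + 85571\right) 405707 = 185780 \cdot 405707 = 75372246460$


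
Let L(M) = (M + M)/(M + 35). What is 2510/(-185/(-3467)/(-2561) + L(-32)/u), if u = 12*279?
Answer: -55960792256070/142528327 ≈ -3.9263e+5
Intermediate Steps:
L(M) = 2*M/(35 + M) (L(M) = (2*M)/(35 + M) = 2*M/(35 + M))
u = 3348
2510/(-185/(-3467)/(-2561) + L(-32)/u) = 2510/(-185/(-3467)/(-2561) + (2*(-32)/(35 - 32))/3348) = 2510/(-185*(-1/3467)*(-1/2561) + (2*(-32)/3)*(1/3348)) = 2510/((185/3467)*(-1/2561) + (2*(-32)*(1/3))*(1/3348)) = 2510/(-185/8878987 - 64/3*1/3348) = 2510/(-185/8878987 - 16/2511) = 2510/(-142528327/22295136357) = 2510*(-22295136357/142528327) = -55960792256070/142528327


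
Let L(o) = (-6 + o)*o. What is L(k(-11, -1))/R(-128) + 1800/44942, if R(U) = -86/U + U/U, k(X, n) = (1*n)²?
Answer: -7094420/2404397 ≈ -2.9506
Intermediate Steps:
k(X, n) = n²
R(U) = 1 - 86/U (R(U) = -86/U + 1 = 1 - 86/U)
L(o) = o*(-6 + o)
L(k(-11, -1))/R(-128) + 1800/44942 = ((-1)²*(-6 + (-1)²))/(((-86 - 128)/(-128))) + 1800/44942 = (1*(-6 + 1))/((-1/128*(-214))) + 1800*(1/44942) = (1*(-5))/(107/64) + 900/22471 = -5*64/107 + 900/22471 = -320/107 + 900/22471 = -7094420/2404397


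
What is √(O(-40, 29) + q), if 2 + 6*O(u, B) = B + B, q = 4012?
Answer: 4*√2262/3 ≈ 63.414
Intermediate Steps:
O(u, B) = -⅓ + B/3 (O(u, B) = -⅓ + (B + B)/6 = -⅓ + (2*B)/6 = -⅓ + B/3)
√(O(-40, 29) + q) = √((-⅓ + (⅓)*29) + 4012) = √((-⅓ + 29/3) + 4012) = √(28/3 + 4012) = √(12064/3) = 4*√2262/3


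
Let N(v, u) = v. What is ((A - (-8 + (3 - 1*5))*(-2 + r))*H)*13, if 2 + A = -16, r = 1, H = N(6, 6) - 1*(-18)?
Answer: -8736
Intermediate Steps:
H = 24 (H = 6 - 1*(-18) = 6 + 18 = 24)
A = -18 (A = -2 - 16 = -18)
((A - (-8 + (3 - 1*5))*(-2 + r))*H)*13 = ((-18 - (-8 + (3 - 1*5))*(-2 + 1))*24)*13 = ((-18 - (-8 + (3 - 5))*(-1))*24)*13 = ((-18 - (-8 - 2)*(-1))*24)*13 = ((-18 - (-10)*(-1))*24)*13 = ((-18 - 1*10)*24)*13 = ((-18 - 10)*24)*13 = -28*24*13 = -672*13 = -8736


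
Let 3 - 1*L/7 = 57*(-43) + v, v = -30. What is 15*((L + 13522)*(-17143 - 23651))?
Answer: -18914138100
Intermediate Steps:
L = 17388 (L = 21 - 7*(57*(-43) - 30) = 21 - 7*(-2451 - 30) = 21 - 7*(-2481) = 21 + 17367 = 17388)
15*((L + 13522)*(-17143 - 23651)) = 15*((17388 + 13522)*(-17143 - 23651)) = 15*(30910*(-40794)) = 15*(-1260942540) = -18914138100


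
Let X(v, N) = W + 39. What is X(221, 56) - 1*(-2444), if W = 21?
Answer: 2504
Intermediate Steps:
X(v, N) = 60 (X(v, N) = 21 + 39 = 60)
X(221, 56) - 1*(-2444) = 60 - 1*(-2444) = 60 + 2444 = 2504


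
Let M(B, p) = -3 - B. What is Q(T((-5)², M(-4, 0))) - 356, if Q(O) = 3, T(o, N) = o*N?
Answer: -353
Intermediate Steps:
T(o, N) = N*o
Q(T((-5)², M(-4, 0))) - 356 = 3 - 356 = -353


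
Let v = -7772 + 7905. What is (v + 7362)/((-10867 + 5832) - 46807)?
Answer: -7495/51842 ≈ -0.14457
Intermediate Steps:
v = 133
(v + 7362)/((-10867 + 5832) - 46807) = (133 + 7362)/((-10867 + 5832) - 46807) = 7495/(-5035 - 46807) = 7495/(-51842) = 7495*(-1/51842) = -7495/51842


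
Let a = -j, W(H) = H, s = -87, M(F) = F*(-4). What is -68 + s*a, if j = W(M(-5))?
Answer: 1672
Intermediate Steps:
M(F) = -4*F
j = 20 (j = -4*(-5) = 20)
a = -20 (a = -1*20 = -20)
-68 + s*a = -68 - 87*(-20) = -68 + 1740 = 1672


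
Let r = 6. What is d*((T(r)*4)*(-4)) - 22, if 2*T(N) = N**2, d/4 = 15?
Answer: -17302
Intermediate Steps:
d = 60 (d = 4*15 = 60)
T(N) = N**2/2
d*((T(r)*4)*(-4)) - 22 = 60*((((1/2)*6**2)*4)*(-4)) - 22 = 60*((((1/2)*36)*4)*(-4)) - 22 = 60*((18*4)*(-4)) - 22 = 60*(72*(-4)) - 22 = 60*(-288) - 22 = -17280 - 22 = -17302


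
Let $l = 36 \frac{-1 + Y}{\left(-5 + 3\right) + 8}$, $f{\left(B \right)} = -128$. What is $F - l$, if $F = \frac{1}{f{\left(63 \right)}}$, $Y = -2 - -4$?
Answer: $- \frac{769}{128} \approx -6.0078$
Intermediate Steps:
$Y = 2$ ($Y = -2 + 4 = 2$)
$F = - \frac{1}{128}$ ($F = \frac{1}{-128} = - \frac{1}{128} \approx -0.0078125$)
$l = 6$ ($l = 36 \frac{-1 + 2}{\left(-5 + 3\right) + 8} = 36 \cdot 1 \frac{1}{-2 + 8} = 36 \cdot 1 \cdot \frac{1}{6} = 36 \cdot \frac{1}{6} = 6$)
$F - l = - \frac{1}{128} - 6 = - \frac{769}{128}$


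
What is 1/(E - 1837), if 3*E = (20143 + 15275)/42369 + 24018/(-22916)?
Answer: -485464002/891831701633 ≈ -0.00054435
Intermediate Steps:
E = -34329959/485464002 (E = ((20143 + 15275)/42369 + 24018/(-22916))/3 = (35418*(1/42369) + 24018*(-1/22916))/3 = (11806/14123 - 12009/11458)/3 = (1/3)*(-34329959/161821334) = -34329959/485464002 ≈ -0.070716)
1/(E - 1837) = 1/(-34329959/485464002 - 1837) = 1/(-891831701633/485464002) = -485464002/891831701633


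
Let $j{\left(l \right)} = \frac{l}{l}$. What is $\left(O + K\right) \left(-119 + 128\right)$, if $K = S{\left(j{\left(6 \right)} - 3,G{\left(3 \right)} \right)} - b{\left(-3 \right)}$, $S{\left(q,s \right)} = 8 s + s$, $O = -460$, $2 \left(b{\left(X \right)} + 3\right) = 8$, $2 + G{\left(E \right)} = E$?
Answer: $-4068$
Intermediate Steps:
$j{\left(l \right)} = 1$
$G{\left(E \right)} = -2 + E$
$b{\left(X \right)} = 1$ ($b{\left(X \right)} = -3 + \frac{1}{2} \cdot 8 = -3 + 4 = 1$)
$S{\left(q,s \right)} = 9 s$
$K = 8$ ($K = 9 \left(-2 + 3\right) - 1 = 9 \cdot 1 - 1 = 9 - 1 = 8$)
$\left(O + K\right) \left(-119 + 128\right) = \left(-460 + 8\right) \left(-119 + 128\right) = \left(-452\right) 9 = -4068$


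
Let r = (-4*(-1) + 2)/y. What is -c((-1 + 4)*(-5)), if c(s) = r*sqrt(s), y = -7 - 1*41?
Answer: I*sqrt(15)/8 ≈ 0.48412*I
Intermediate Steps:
y = -48 (y = -7 - 41 = -48)
r = -1/8 (r = (-4*(-1) + 2)/(-48) = (4 + 2)*(-1/48) = 6*(-1/48) = -1/8 ≈ -0.12500)
c(s) = -sqrt(s)/8
-c((-1 + 4)*(-5)) = -(-1)*sqrt((-1 + 4)*(-5))/8 = -(-1)*sqrt(3*(-5))/8 = -(-1)*sqrt(-15)/8 = -(-1)*I*sqrt(15)/8 = I*sqrt(15)/8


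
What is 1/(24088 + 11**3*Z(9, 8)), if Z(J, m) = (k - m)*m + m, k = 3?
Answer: -1/18504 ≈ -5.4042e-5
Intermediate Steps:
Z(J, m) = m + m*(3 - m) (Z(J, m) = (3 - m)*m + m = m*(3 - m) + m = m + m*(3 - m))
1/(24088 + 11**3*Z(9, 8)) = 1/(24088 + 11**3*(8*(4 - 1*8))) = 1/(24088 + 1331*(8*(4 - 8))) = 1/(24088 + 1331*(8*(-4))) = 1/(24088 + 1331*(-32)) = 1/(24088 - 42592) = 1/(-18504) = -1/18504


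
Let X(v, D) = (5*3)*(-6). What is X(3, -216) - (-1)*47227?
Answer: 47137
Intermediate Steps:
X(v, D) = -90 (X(v, D) = 15*(-6) = -90)
X(3, -216) - (-1)*47227 = -90 - (-1)*47227 = -90 - 1*(-47227) = -90 + 47227 = 47137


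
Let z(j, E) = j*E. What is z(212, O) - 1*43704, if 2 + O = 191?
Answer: -3636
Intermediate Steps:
O = 189 (O = -2 + 191 = 189)
z(j, E) = E*j
z(212, O) - 1*43704 = 189*212 - 1*43704 = 40068 - 43704 = -3636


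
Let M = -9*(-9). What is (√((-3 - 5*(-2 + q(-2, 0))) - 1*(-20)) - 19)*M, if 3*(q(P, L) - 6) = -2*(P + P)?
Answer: -1539 + 189*I*√3 ≈ -1539.0 + 327.36*I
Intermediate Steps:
q(P, L) = 6 - 4*P/3 (q(P, L) = 6 + (-2*(P + P))/3 = 6 + (-4*P)/3 = 6 - 4*P/3)
M = 81
(√((-3 - 5*(-2 + q(-2, 0))) - 1*(-20)) - 19)*M = (√((-3 - 5*(-2 + (6 - 4/3*(-2)))) - 1*(-20)) - 19)*81 = (√((-3 - 5*(-2 + (6 + 8/3))) + 20) - 19)*81 = (√((-3 - 5*(-2 + 26/3)) + 20) - 19)*81 = (√((-3 - 5*20/3) + 20) - 19)*81 = (√((-3 - 1*100/3) + 20) - 19)*81 = (√((-3 - 100/3) + 20) - 19)*81 = (√(-109/3 + 20) - 19)*81 = (√(-49/3) - 19)*81 = (7*I*√3/3 - 19)*81 = (-19 + 7*I*√3/3)*81 = -1539 + 189*I*√3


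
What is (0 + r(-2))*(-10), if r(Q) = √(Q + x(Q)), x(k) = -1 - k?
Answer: -10*I ≈ -10.0*I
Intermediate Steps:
r(Q) = I (r(Q) = √(Q + (-1 - Q)) = √(-1) = I)
(0 + r(-2))*(-10) = (0 + I)*(-10) = I*(-10) = -10*I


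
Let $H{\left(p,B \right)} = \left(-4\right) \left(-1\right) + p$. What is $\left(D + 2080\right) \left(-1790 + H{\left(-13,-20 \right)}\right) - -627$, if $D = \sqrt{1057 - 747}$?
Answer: $-3741293 - 1799 \sqrt{310} \approx -3.773 \cdot 10^{6}$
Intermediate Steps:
$H{\left(p,B \right)} = 4 + p$
$D = \sqrt{310} \approx 17.607$
$\left(D + 2080\right) \left(-1790 + H{\left(-13,-20 \right)}\right) - -627 = \left(\sqrt{310} + 2080\right) \left(-1790 + \left(4 - 13\right)\right) - -627 = \left(2080 + \sqrt{310}\right) \left(-1790 - 9\right) + \left(-1643 + 2270\right) = \left(2080 + \sqrt{310}\right) \left(-1799\right) + 627 = \left(-3741920 - 1799 \sqrt{310}\right) + 627 = -3741293 - 1799 \sqrt{310}$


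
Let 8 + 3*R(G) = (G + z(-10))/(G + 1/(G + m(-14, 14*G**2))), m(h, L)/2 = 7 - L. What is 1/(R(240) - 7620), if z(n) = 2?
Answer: -1161033117/8849778203720 ≈ -0.00013119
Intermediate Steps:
m(h, L) = 14 - 2*L (m(h, L) = 2*(7 - L) = 14 - 2*L)
R(G) = -8/3 + (2 + G)/(3*(G + 1/(14 + G - 28*G**2))) (R(G) = -8/3 + ((G + 2)/(G + 1/(G + (14 - 28*G**2))))/3 = -8/3 + ((2 + G)/(G + 1/(G + (14 - 28*G**2))))/3 = -8/3 + ((2 + G)/(G + 1/(14 + G - 28*G**2)))/3 = -8/3 + (2 + G)/(3*(G + 1/(14 + G - 28*G**2))))
1/(R(240) - 7620) = 1/((-20 - 196*240**3 + 63*240**2 + 96*240)/(3*(-1 - 1*240**2 - 14*240 + 28*240**3)) - 7620) = 1/((-20 - 196*13824000 + 63*57600 + 23040)/(3*(-1 - 1*57600 - 3360 + 28*13824000)) - 7620) = 1/((-20 - 2709504000 + 3628800 + 23040)/(3*(-1 - 57600 - 3360 + 387072000)) - 7620) = 1/((1/3)*(-2705852180)/387011039 - 7620) = 1/((1/3)*(1/387011039)*(-2705852180) - 7620) = 1/(-2705852180/1161033117 - 7620) = 1/(-8849778203720/1161033117) = -1161033117/8849778203720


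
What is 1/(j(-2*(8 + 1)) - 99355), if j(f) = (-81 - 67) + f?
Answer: -1/99521 ≈ -1.0048e-5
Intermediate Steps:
j(f) = -148 + f
1/(j(-2*(8 + 1)) - 99355) = 1/((-148 - 2*(8 + 1)) - 99355) = 1/((-148 - 2*9) - 99355) = 1/((-148 - 18) - 99355) = 1/(-166 - 99355) = 1/(-99521) = -1/99521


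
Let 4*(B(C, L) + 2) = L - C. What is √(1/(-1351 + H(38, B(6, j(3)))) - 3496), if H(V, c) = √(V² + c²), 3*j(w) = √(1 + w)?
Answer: √(-14169291 + 6992*√3274)/√(4053 - 2*√3274) ≈ 59.127*I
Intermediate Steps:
j(w) = √(1 + w)/3
B(C, L) = -2 - C/4 + L/4 (B(C, L) = -2 + (L - C)/4 = -2 + (-C/4 + L/4) = -2 - C/4 + L/4)
√(1/(-1351 + H(38, B(6, j(3)))) - 3496) = √(1/(-1351 + √(38² + (-2 - ¼*6 + (√(1 + 3)/3)/4)²)) - 3496) = √(1/(-1351 + √(1444 + (-2 - 3/2 + (√4/3)/4)²)) - 3496) = √(1/(-1351 + √(1444 + (-2 - 3/2 + ((⅓)*2)/4)²)) - 3496) = √(1/(-1351 + √(1444 + (-2 - 3/2 + (¼)*(⅔))²)) - 3496) = √(1/(-1351 + √(1444 + (-2 - 3/2 + ⅙)²)) - 3496) = √(1/(-1351 + √(1444 + (-10/3)²)) - 3496) = √(1/(-1351 + √(1444 + 100/9)) - 3496) = √(1/(-1351 + √(13096/9)) - 3496) = √(1/(-1351 + 2*√3274/3) - 3496) = √(-3496 + 1/(-1351 + 2*√3274/3))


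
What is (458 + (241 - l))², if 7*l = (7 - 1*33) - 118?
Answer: 25371369/49 ≈ 5.1778e+5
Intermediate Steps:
l = -144/7 (l = ((7 - 1*33) - 118)/7 = ((7 - 33) - 118)/7 = (-26 - 118)/7 = (⅐)*(-144) = -144/7 ≈ -20.571)
(458 + (241 - l))² = (458 + (241 - 1*(-144/7)))² = (458 + (241 + 144/7))² = (458 + 1831/7)² = (5037/7)² = 25371369/49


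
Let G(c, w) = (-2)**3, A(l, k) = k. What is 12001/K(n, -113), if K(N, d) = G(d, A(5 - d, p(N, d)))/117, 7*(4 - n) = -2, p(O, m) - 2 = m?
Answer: -1404117/8 ≈ -1.7551e+5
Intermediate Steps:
p(O, m) = 2 + m
G(c, w) = -8
n = 30/7 (n = 4 - 1/7*(-2) = 4 + 2/7 = 30/7 ≈ 4.2857)
K(N, d) = -8/117
12001/K(n, -113) = 12001/(-8/117) = 12001*(-117/8) = -1404117/8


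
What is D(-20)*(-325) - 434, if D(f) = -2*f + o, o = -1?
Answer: -13109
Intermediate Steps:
D(f) = -1 - 2*f (D(f) = -2*f - 1 = -1 - 2*f)
D(-20)*(-325) - 434 = (-1 - 2*(-20))*(-325) - 434 = (-1 + 40)*(-325) - 434 = 39*(-325) - 434 = -12675 - 434 = -13109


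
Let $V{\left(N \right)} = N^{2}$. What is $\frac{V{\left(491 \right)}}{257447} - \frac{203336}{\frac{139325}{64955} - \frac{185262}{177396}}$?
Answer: $- \frac{20106434590355988829}{108831466997901} \approx -1.8475 \cdot 10^{5}$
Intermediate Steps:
$\frac{V{\left(491 \right)}}{257447} - \frac{203336}{\frac{139325}{64955} - \frac{185262}{177396}} = \frac{491^{2}}{257447} - \frac{203336}{\frac{139325}{64955} - \frac{185262}{177396}} = 241081 \cdot \frac{1}{257447} - \frac{203336}{139325 \cdot \frac{1}{64955} - \frac{30877}{29566}} = \frac{241081}{257447} - \frac{203336}{\frac{27865}{12991} - \frac{30877}{29566}} = \frac{241081}{257447} - \frac{203336}{\frac{422733483}{384091906}} = \frac{241081}{257447} - \frac{78099711798416}{422733483} = - \frac{20106434590355988829}{108831466997901}$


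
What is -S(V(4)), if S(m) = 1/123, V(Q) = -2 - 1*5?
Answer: -1/123 ≈ -0.0081301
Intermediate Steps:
V(Q) = -7 (V(Q) = -2 - 5 = -7)
S(m) = 1/123
-S(V(4)) = -1*1/123 = -1/123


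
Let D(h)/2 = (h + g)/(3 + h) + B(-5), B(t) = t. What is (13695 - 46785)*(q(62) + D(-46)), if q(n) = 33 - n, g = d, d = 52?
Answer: 55889010/43 ≈ 1.2997e+6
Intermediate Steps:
g = 52
D(h) = -10 + 2*(52 + h)/(3 + h) (D(h) = 2*((h + 52)/(3 + h) - 5) = 2*((52 + h)/(3 + h) - 5) = 2*(-5 + (52 + h)/(3 + h)) = -10 + 2*(52 + h)/(3 + h))
(13695 - 46785)*(q(62) + D(-46)) = (13695 - 46785)*((33 - 1*62) + 2*(37 - 4*(-46))/(3 - 46)) = -33090*((33 - 62) + 2*(37 + 184)/(-43)) = -33090*(-29 + 2*(-1/43)*221) = -33090*(-29 - 442/43) = -33090*(-1689/43) = 55889010/43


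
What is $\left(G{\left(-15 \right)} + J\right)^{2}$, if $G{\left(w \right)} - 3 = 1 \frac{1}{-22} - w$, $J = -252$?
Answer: $\frac{26512201}{484} \approx 54777.0$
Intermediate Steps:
$G{\left(w \right)} = \frac{65}{22} - w$ ($G{\left(w \right)} = 3 - \left(\frac{1}{22} + w\right) = \frac{65}{22} - w$)
$\left(G{\left(-15 \right)} + J\right)^{2} = \left(\left(\frac{65}{22} - -15\right) - 252\right)^{2} = \left(\left(\frac{65}{22} + 15\right) - 252\right)^{2} = \left(\frac{395}{22} - 252\right)^{2} = \left(- \frac{5149}{22}\right)^{2} = \frac{26512201}{484}$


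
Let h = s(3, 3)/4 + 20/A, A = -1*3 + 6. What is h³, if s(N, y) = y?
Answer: 704969/1728 ≈ 407.97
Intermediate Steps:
A = 3 (A = -3 + 6 = 3)
h = 89/12 (h = 3/4 + 20/3 = 3*(¼) + 20*(⅓) = ¾ + 20/3 = 89/12 ≈ 7.4167)
h³ = (89/12)³ = 704969/1728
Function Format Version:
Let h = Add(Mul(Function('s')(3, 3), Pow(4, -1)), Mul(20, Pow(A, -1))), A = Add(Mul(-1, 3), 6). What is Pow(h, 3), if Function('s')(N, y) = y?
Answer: Rational(704969, 1728) ≈ 407.97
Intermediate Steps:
A = 3 (A = Add(-3, 6) = 3)
h = Rational(89, 12) (h = Add(Mul(3, Pow(4, -1)), Mul(20, Pow(3, -1))) = Add(Mul(3, Rational(1, 4)), Mul(20, Rational(1, 3))) = Add(Rational(3, 4), Rational(20, 3)) = Rational(89, 12) ≈ 7.4167)
Pow(h, 3) = Pow(Rational(89, 12), 3) = Rational(704969, 1728)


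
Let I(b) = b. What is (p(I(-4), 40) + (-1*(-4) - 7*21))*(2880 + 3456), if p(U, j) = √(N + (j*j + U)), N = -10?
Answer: -906048 + 6336*√1586 ≈ -6.5372e+5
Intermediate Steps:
p(U, j) = √(-10 + U + j²) (p(U, j) = √(-10 + (j*j + U)) = √(-10 + (j² + U)) = √(-10 + (U + j²)) = √(-10 + U + j²))
(p(I(-4), 40) + (-1*(-4) - 7*21))*(2880 + 3456) = (√(-10 - 4 + 40²) + (-1*(-4) - 7*21))*(2880 + 3456) = (√(-10 - 4 + 1600) + (4 - 147))*6336 = (√1586 - 143)*6336 = (-143 + √1586)*6336 = -906048 + 6336*√1586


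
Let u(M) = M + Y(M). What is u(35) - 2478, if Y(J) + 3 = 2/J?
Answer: -85608/35 ≈ -2445.9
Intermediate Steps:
Y(J) = -3 + 2/J
u(M) = -3 + M + 2/M (u(M) = M + (-3 + 2/M) = -3 + M + 2/M)
u(35) - 2478 = (-3 + 35 + 2/35) - 2478 = 1122/35 - 2478 = -85608/35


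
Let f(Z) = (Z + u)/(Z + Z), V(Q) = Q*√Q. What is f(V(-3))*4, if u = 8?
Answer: 2 + 16*I*√3/9 ≈ 2.0 + 3.0792*I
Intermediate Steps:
V(Q) = Q^(3/2)
f(Z) = (8 + Z)/(2*Z) (f(Z) = (Z + 8)/(Z + Z) = (8 + Z)/((2*Z)) = (8 + Z)*(1/(2*Z)) = (8 + Z)/(2*Z))
f(V(-3))*4 = ((8 + (-3)^(3/2))/(2*((-3)^(3/2))))*4 = ((8 - 3*I*√3)/(2*((-3*I*√3))))*4 = ((I*√3/9)*(8 - 3*I*√3)/2)*4 = (I*√3*(8 - 3*I*√3)/18)*4 = 2*I*√3*(8 - 3*I*√3)/9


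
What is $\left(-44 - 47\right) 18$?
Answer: $-1638$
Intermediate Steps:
$\left(-44 - 47\right) 18 = \left(-91\right) 18 = -1638$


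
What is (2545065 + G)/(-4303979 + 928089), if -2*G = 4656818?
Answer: -108328/1687945 ≈ -0.064177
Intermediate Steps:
G = -2328409 (G = -1/2*4656818 = -2328409)
(2545065 + G)/(-4303979 + 928089) = (2545065 - 2328409)/(-4303979 + 928089) = 216656/(-3375890) = 216656*(-1/3375890) = -108328/1687945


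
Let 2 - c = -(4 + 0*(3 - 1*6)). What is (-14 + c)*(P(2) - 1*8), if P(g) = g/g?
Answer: 56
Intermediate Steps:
P(g) = 1
c = 6 (c = 2 - (-1)*(4 + 0*(3 - 1*6)) = 2 - (-1)*(4 + 0*(3 - 6)) = 2 - (-1)*(4 + 0*(-3)) = 2 - (-1)*(4 + 0) = 2 - (-1)*4 = 2 - 1*(-4) = 2 + 4 = 6)
(-14 + c)*(P(2) - 1*8) = (-14 + 6)*(1 - 1*8) = -8*(1 - 8) = -8*(-7) = 56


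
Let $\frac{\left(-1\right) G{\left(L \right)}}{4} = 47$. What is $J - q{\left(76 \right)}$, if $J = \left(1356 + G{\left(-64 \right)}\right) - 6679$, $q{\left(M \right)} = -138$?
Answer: $-5373$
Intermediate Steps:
$G{\left(L \right)} = -188$ ($G{\left(L \right)} = \left(-4\right) 47 = -188$)
$J = -5511$ ($J = \left(1356 - 188\right) - 6679 = 1168 - 6679 = -5511$)
$J - q{\left(76 \right)} = -5511 - -138 = -5511 + 138 = -5373$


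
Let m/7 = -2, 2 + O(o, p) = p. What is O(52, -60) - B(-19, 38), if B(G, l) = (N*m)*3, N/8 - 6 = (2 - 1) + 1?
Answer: 2626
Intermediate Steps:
O(o, p) = -2 + p
m = -14 (m = 7*(-2) = -14)
N = 64 (N = 48 + 8*((2 - 1) + 1) = 48 + 8*(1 + 1) = 48 + 8*2 = 48 + 16 = 64)
B(G, l) = -2688 (B(G, l) = (64*(-14))*3 = -896*3 = -2688)
O(52, -60) - B(-19, 38) = (-2 - 60) - 1*(-2688) = -62 + 2688 = 2626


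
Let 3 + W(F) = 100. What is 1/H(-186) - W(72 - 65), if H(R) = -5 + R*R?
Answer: -3355326/34591 ≈ -97.000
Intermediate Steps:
W(F) = 97 (W(F) = -3 + 100 = 97)
H(R) = -5 + R²
1/H(-186) - W(72 - 65) = 1/(-5 + (-186)²) - 1*97 = 1/(-5 + 34596) - 97 = 1/34591 - 97 = -3355326/34591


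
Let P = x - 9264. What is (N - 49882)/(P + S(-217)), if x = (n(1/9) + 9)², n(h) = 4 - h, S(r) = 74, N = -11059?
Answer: 4936221/730934 ≈ 6.7533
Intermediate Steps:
x = 13456/81 (x = ((4 - 1/9) + 9)² = ((4 - 1*⅑) + 9)² = ((4 - ⅑) + 9)² = (35/9 + 9)² = (116/9)² = 13456/81 ≈ 166.12)
P = -736928/81 (P = 13456/81 - 9264 = -736928/81 ≈ -9097.9)
(N - 49882)/(P + S(-217)) = (-11059 - 49882)/(-736928/81 + 74) = -60941/(-730934/81) = -60941*(-81/730934) = 4936221/730934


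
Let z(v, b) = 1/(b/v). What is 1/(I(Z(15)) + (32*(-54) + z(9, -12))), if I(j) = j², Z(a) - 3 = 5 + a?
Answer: -4/4799 ≈ -0.00083351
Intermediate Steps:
Z(a) = 8 + a (Z(a) = 3 + (5 + a) = 8 + a)
z(v, b) = v/b
1/(I(Z(15)) + (32*(-54) + z(9, -12))) = 1/((8 + 15)² + (32*(-54) + 9/(-12))) = 1/(23² + (-1728 + 9*(-1/12))) = 1/(529 + (-1728 - ¾)) = 1/(529 - 6915/4) = 1/(-4799/4) = -4/4799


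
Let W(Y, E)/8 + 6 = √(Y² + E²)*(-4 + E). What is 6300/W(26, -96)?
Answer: 4725/98919964 - 39375*√2473/24729991 ≈ -0.079131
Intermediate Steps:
W(Y, E) = -48 + 8*√(E² + Y²)*(-4 + E) (W(Y, E) = -48 + 8*(√(Y² + E²)*(-4 + E)) = -48 + 8*(√(E² + Y²)*(-4 + E)) = -48 + 8*√(E² + Y²)*(-4 + E))
6300/W(26, -96) = 6300/(-48 - 32*√((-96)² + 26²) + 8*(-96)*√((-96)² + 26²)) = 6300/(-48 - 32*√(9216 + 676) + 8*(-96)*√(9216 + 676)) = 6300/(-48 - 64*√2473 + 8*(-96)*√9892) = 6300/(-48 - 64*√2473 + 8*(-96)*(2*√2473)) = 6300/(-48 - 64*√2473 - 1536*√2473) = 6300/(-48 - 1600*√2473)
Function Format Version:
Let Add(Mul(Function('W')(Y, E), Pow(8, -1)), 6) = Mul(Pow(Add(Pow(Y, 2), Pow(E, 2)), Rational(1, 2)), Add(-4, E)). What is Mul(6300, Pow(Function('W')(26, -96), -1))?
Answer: Add(Rational(4725, 98919964), Mul(Rational(-39375, 24729991), Pow(2473, Rational(1, 2)))) ≈ -0.079131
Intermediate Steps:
Function('W')(Y, E) = Add(-48, Mul(8, Pow(Add(Pow(E, 2), Pow(Y, 2)), Rational(1, 2)), Add(-4, E))) (Function('W')(Y, E) = Add(-48, Mul(8, Mul(Pow(Add(Pow(Y, 2), Pow(E, 2)), Rational(1, 2)), Add(-4, E)))) = Add(-48, Mul(8, Mul(Pow(Add(Pow(E, 2), Pow(Y, 2)), Rational(1, 2)), Add(-4, E)))) = Add(-48, Mul(8, Pow(Add(Pow(E, 2), Pow(Y, 2)), Rational(1, 2)), Add(-4, E))))
Mul(6300, Pow(Function('W')(26, -96), -1)) = Mul(6300, Pow(Add(-48, Mul(-32, Pow(Add(Pow(-96, 2), Pow(26, 2)), Rational(1, 2))), Mul(8, -96, Pow(Add(Pow(-96, 2), Pow(26, 2)), Rational(1, 2)))), -1)) = Mul(6300, Pow(Add(-48, Mul(-32, Pow(Add(9216, 676), Rational(1, 2))), Mul(8, -96, Pow(Add(9216, 676), Rational(1, 2)))), -1)) = Mul(6300, Pow(Add(-48, Mul(-32, Pow(9892, Rational(1, 2))), Mul(8, -96, Pow(9892, Rational(1, 2)))), -1)) = Mul(6300, Pow(Add(-48, Mul(-32, Mul(2, Pow(2473, Rational(1, 2)))), Mul(8, -96, Mul(2, Pow(2473, Rational(1, 2))))), -1)) = Mul(6300, Pow(Add(-48, Mul(-64, Pow(2473, Rational(1, 2))), Mul(-1536, Pow(2473, Rational(1, 2)))), -1)) = Mul(6300, Pow(Add(-48, Mul(-1600, Pow(2473, Rational(1, 2)))), -1))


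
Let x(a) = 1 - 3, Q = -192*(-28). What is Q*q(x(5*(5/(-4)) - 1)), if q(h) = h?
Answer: -10752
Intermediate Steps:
Q = 5376
x(a) = -2
Q*q(x(5*(5/(-4)) - 1)) = 5376*(-2) = -10752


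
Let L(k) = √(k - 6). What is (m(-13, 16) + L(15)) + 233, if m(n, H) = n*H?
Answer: 28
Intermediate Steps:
m(n, H) = H*n
L(k) = √(-6 + k)
(m(-13, 16) + L(15)) + 233 = (16*(-13) + √(-6 + 15)) + 233 = (-208 + √9) + 233 = (-208 + 3) + 233 = -205 + 233 = 28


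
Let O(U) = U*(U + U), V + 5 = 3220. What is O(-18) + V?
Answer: 3863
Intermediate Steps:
V = 3215 (V = -5 + 3220 = 3215)
O(U) = 2*U**2 (O(U) = U*(2*U) = 2*U**2)
O(-18) + V = 2*(-18)**2 + 3215 = 2*324 + 3215 = 648 + 3215 = 3863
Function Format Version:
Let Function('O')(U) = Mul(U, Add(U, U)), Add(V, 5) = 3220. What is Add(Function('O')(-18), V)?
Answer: 3863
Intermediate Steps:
V = 3215 (V = Add(-5, 3220) = 3215)
Function('O')(U) = Mul(2, Pow(U, 2)) (Function('O')(U) = Mul(U, Mul(2, U)) = Mul(2, Pow(U, 2)))
Add(Function('O')(-18), V) = Add(Mul(2, Pow(-18, 2)), 3215) = Add(Mul(2, 324), 3215) = Add(648, 3215) = 3863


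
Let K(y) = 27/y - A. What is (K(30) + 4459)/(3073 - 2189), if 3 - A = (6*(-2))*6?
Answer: 3373/680 ≈ 4.9603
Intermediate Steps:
A = 75 (A = 3 - 6*(-2)*6 = 3 - (-12)*6 = 3 - 1*(-72) = 3 + 72 = 75)
K(y) = -75 + 27/y (K(y) = 27/y - 1*75 = 27/y - 75 = -75 + 27/y)
(K(30) + 4459)/(3073 - 2189) = ((-75 + 27/30) + 4459)/(3073 - 2189) = ((-75 + 27*(1/30)) + 4459)/884 = ((-75 + 9/10) + 4459)*(1/884) = (-741/10 + 4459)*(1/884) = (43849/10)*(1/884) = 3373/680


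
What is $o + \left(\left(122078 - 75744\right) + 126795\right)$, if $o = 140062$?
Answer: $313191$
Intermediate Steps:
$o + \left(\left(122078 - 75744\right) + 126795\right) = 140062 + \left(\left(122078 - 75744\right) + 126795\right) = 140062 + \left(46334 + 126795\right) = 140062 + 173129 = 313191$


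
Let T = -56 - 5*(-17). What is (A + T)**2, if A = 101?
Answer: 16900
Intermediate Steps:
T = 29 (T = -56 - 1*(-85) = -56 + 85 = 29)
(A + T)**2 = (101 + 29)**2 = 130**2 = 16900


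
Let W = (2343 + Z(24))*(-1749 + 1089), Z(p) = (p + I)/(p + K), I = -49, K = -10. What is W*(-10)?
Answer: 108164100/7 ≈ 1.5452e+7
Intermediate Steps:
Z(p) = (-49 + p)/(-10 + p) (Z(p) = (p - 49)/(p - 10) = (-49 + p)/(-10 + p))
W = -10816410/7 (W = (2343 + (-49 + 24)/(-10 + 24))*(-1749 + 1089) = (2343 - 25/14)*(-660) = (32777/14)*(-660) = -10816410/7 ≈ -1.5452e+6)
W*(-10) = -10816410/7*(-10) = 108164100/7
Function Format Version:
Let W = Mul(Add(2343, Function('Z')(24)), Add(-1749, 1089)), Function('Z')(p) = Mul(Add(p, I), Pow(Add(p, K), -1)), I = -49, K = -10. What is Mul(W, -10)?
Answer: Rational(108164100, 7) ≈ 1.5452e+7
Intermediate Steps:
Function('Z')(p) = Mul(Pow(Add(-10, p), -1), Add(-49, p)) (Function('Z')(p) = Mul(Add(p, -49), Pow(Add(p, -10), -1)) = Mul(Add(-49, p), Pow(Add(-10, p), -1)) = Mul(Pow(Add(-10, p), -1), Add(-49, p)))
W = Rational(-10816410, 7) (W = Mul(Add(2343, Mul(Pow(Add(-10, 24), -1), Add(-49, 24))), Add(-1749, 1089)) = Mul(Add(2343, Mul(Pow(14, -1), -25)), -660) = Mul(Add(2343, Mul(Rational(1, 14), -25)), -660) = Mul(Add(2343, Rational(-25, 14)), -660) = Mul(Rational(32777, 14), -660) = Rational(-10816410, 7) ≈ -1.5452e+6)
Mul(W, -10) = Mul(Rational(-10816410, 7), -10) = Rational(108164100, 7)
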